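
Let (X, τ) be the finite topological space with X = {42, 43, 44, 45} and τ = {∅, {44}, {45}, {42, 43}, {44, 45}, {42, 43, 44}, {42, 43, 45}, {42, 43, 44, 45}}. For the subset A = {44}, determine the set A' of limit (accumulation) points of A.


A' = ∅

For each x ∈ X, list the open sets U ∈ τ with x ∈ U, then check whether U ∩ (A ∖ {x}) ≠ ∅ for every such U.
  x = 42: open {42, 43} ∋ x has {42, 43} ∩ (A ∖ {42}) = ∅, so x is NOT a limit point.
  x = 43: open {42, 43} ∋ x has {42, 43} ∩ (A ∖ {43}) = ∅, so x is NOT a limit point.
  x = 44: open {44} ∋ x has {44} ∩ (A ∖ {44}) = ∅, so x is NOT a limit point.
  x = 45: open {45} ∋ x has {45} ∩ (A ∖ {45}) = ∅, so x is NOT a limit point.
Collecting: A' = ∅.


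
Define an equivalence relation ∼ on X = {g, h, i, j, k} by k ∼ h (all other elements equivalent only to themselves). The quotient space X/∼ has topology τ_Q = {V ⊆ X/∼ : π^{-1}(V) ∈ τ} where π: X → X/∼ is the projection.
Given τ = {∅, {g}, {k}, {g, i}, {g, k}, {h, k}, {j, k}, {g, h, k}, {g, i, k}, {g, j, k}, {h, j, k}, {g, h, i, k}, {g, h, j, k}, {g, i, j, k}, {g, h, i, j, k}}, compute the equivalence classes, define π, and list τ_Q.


X/∼ = {[g], [h=k], [i], [j]}; |τ_Q| = 9.

Equivalence classes: [g], [h=k], [i], [j].
Quotient map π: X → X/∼ sends g ↦ [g], h ↦ [h=k], i ↦ [i], j ↦ [j], k ↦ [h=k].
For each subset V ⊆ X/∼, compute π^{-1}(V) ⊆ X and check whether π^{-1}(V) ∈ τ. V is open in τ_Q iff π^{-1}(V) ∈ τ.
  V = {}: π^{-1}(V) = ∅ ∈ τ ✓.
  V = {[g]}: π^{-1}(V) = {g} ∈ τ ✓.
  V = {[h=k]}: π^{-1}(V) = {h, k} ∈ τ ✓.
  V = {[g], [h=k]}: π^{-1}(V) = {g, h, k} ∈ τ ✓.
  V = {[i]}: π^{-1}(V) = {i} ∉ τ ✗.
  V = {[g], [i]}: π^{-1}(V) = {g, i} ∈ τ ✓.
  V = {[h=k], [i]}: π^{-1}(V) = {h, i, k} ∉ τ ✗.
  V = {[g], [h=k], [i]}: π^{-1}(V) = {g, h, i, k} ∈ τ ✓.
  V = {[j]}: π^{-1}(V) = {j} ∉ τ ✗.
  V = {[g], [j]}: π^{-1}(V) = {g, j} ∉ τ ✗.
  V = {[h=k], [j]}: π^{-1}(V) = {h, j, k} ∈ τ ✓.
  V = {[g], [h=k], [j]}: π^{-1}(V) = {g, h, j, k} ∈ τ ✓.
  V = {[i], [j]}: π^{-1}(V) = {i, j} ∉ τ ✗.
  V = {[g], [i], [j]}: π^{-1}(V) = {g, i, j} ∉ τ ✗.
  V = {[h=k], [i], [j]}: π^{-1}(V) = {h, i, j, k} ∉ τ ✗.
  V = {[g], [h=k], [i], [j]}: π^{-1}(V) = {g, h, i, j, k} ∈ τ ✓.
Open sets in the quotient: τ_Q = {{}, {[g]}, {[h=k]}, {[g], [h=k]}, {[g], [i]}, {[g], [h=k], [i]}, {[h=k], [j]}, {[g], [h=k], [j]}, {[g], [h=k], [i], [j]}} (9 elements).


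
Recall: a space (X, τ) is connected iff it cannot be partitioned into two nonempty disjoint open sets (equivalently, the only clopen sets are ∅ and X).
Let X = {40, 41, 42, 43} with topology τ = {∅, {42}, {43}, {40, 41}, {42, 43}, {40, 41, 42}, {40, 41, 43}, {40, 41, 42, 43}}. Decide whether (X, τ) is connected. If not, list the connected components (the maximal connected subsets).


(X, τ) is disconnected; components = [{42}, {43}, {40, 41}].

Find clopen sets (U ∈ τ with X ∖ U ∈ τ):
  U = ∅, X ∖ U = {40, 41, 42, 43} — both open, so U is clopen.
  U = {42}, X ∖ U = {40, 41, 43} — both open, so U is clopen.
  U = {43}, X ∖ U = {40, 41, 42} — both open, so U is clopen.
  U = {40, 41}, X ∖ U = {42, 43} — both open, so U is clopen.
  U = {42, 43}, X ∖ U = {40, 41} — both open, so U is clopen.
  U = {40, 41, 42}, X ∖ U = {43} — both open, so U is clopen.
  U = {40, 41, 43}, X ∖ U = {42} — both open, so U is clopen.
  U = {40, 41, 42, 43}, X ∖ U = ∅ — both open, so U is clopen.
Nontrivial clopen(s) exist: e.g. {40, 41}. So (X, τ) is disconnected.
Compute connected components by grouping points that agree on all clopens:
  component: {42}
  component: {43}
  component: {40, 41}


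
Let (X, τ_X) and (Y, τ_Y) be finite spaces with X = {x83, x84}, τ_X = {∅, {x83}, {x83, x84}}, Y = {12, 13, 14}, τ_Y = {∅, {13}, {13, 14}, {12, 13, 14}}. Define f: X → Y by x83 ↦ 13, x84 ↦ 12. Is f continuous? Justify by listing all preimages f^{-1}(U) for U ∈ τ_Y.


f IS continuous.

Compute f^{-1}(U) for each U ∈ τ_Y:
  U = ∅: f^{-1}(U) = ∅ ∈ τ_X ✓.
  U = {13}: f^{-1}(U) = {x83} ∈ τ_X ✓.
  U = {13, 14}: f^{-1}(U) = {x83} ∈ τ_X ✓.
  U = {12, 13, 14}: f^{-1}(U) = {x83, x84} ∈ τ_X ✓.
Every preimage lies in τ_X, so f IS continuous.


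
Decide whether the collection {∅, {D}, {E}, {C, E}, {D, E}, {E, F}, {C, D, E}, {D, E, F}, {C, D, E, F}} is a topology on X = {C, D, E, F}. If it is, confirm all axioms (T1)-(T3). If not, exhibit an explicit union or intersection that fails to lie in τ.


τ is NOT a topology on X.

Axiom (T1): ∅ ∈ τ? Yes; X ∈ τ? Yes.
Axiom (T2/T3): check pairwise unions and intersections of members of τ.
Counterexample for (T2): {C, E} ∪ {E, F} = {C, E, F} ∉ τ. Therefore τ is NOT a topology.


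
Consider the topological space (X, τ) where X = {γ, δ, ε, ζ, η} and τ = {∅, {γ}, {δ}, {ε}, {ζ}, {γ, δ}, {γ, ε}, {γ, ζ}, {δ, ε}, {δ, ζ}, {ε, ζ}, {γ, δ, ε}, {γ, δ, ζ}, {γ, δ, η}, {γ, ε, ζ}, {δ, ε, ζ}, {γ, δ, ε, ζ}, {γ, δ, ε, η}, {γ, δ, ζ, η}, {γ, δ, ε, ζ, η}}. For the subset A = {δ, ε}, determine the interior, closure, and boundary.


int(A) = {δ, ε}, cl(A) = {δ, ε, η}, ∂A = {η}.

Closed sets in (X, τ) are complements of opens:
  closed(X, τ) = {∅, {ε}, {ζ}, {η}, {γ, η}, {δ, η}, {ε, ζ}, {ε, η}, {ζ, η}, {γ, δ, η}, {γ, ε, η}, {γ, ζ, η}, {δ, ε, η}, {δ, ζ, η}, {ε, ζ, η}, {γ, δ, ε, η}, {γ, δ, ζ, η}, {γ, ε, ζ, η}, {δ, ε, ζ, η}, {γ, δ, ε, ζ, η}}.
int(A) = ⋃ {U ∈ τ : U ⊆ A}. Opens contained in A: ∅, {δ}, {ε}, {δ, ε}.
Taking the union of these: int(A) = {δ, ε}.
cl(A) = ⋂ {C closed : A ⊆ C}. Closed sets containing A: {δ, ε, η}, {γ, δ, ε, η}, {δ, ε, ζ, η}, {γ, δ, ε, ζ, η}.
Intersecting these: cl(A) = {δ, ε, η}.
∂A = cl(A) ∖ int(A) = {δ, ε, η} ∖ {δ, ε} = {η}.


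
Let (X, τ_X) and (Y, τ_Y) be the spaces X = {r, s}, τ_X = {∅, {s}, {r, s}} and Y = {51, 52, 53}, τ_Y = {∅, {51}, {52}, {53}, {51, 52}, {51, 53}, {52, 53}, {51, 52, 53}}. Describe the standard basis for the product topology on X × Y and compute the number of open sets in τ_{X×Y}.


Basis B = {∅ × ∅, {s} × {51}, {s} × {52}, {s} × {53}, {r, s} × {51}, {r, s} × {52}, {r, s} × {53}, {s} × {51, 52}, {s} × {51, 53}, {s} × {52, 53}, {s} × {51, 52, 53}, {r, s} × {51, 52}, {r, s} × {51, 53}, {r, s} × {52, 53}, {r, s} × {51, 52, 53}}; |τ_{X×Y}| = 27.

Enumerate products U × V with U ∈ τ_X, V ∈ τ_Y (deduplicated):
  ∅ × ∅ = {} (∅)
  {s} × {51} = {(s,51)}
  {s} × {52} = {(s,52)}
  {s} × {53} = {(s,53)}
  {r, s} × {51} = {(r,51), (s,51)}
  {r, s} × {52} = {(r,52), (s,52)}
  {r, s} × {53} = {(r,53), (s,53)}
  {s} × {51, 52} = {(s,51), (s,52)}
  {s} × {51, 53} = {(s,51), (s,53)}
  {s} × {52, 53} = {(s,52), (s,53)}
  {s} × {51, 52, 53} = {(s,51), (s,52), (s,53)}
  {r, s} × {51, 52} = {(r,51), (r,52), (s,51), (s,52)}
  {r, s} × {51, 53} = {(r,51), (r,53), (s,51), (s,53)}
  {r, s} × {52, 53} = {(r,52), (r,53), (s,52), (s,53)}
  {r, s} × {51, 52, 53} = {(r,51), (r,52), (r,53), (s,51), (s,52), (s,53)}
These 15 distinct sets form the basis B.
Close under arbitrary unions to get τ_{X×Y}; counting gives |τ_{X×Y}| = 27.


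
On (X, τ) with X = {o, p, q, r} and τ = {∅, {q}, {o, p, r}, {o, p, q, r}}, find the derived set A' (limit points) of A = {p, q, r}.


A' = {o, p, r}

For each x ∈ X, list the open sets U ∈ τ with x ∈ U, then check whether U ∩ (A ∖ {x}) ≠ ∅ for every such U.
  x = o: opens ∋ x are {o, p, r}, {o, p, q, r}; each meets A ∖ {o}, so x IS a limit point.
  x = p: opens ∋ x are {o, p, r}, {o, p, q, r}; each meets A ∖ {p}, so x IS a limit point.
  x = q: open {q} ∋ x has {q} ∩ (A ∖ {q}) = ∅, so x is NOT a limit point.
  x = r: opens ∋ x are {o, p, r}, {o, p, q, r}; each meets A ∖ {r}, so x IS a limit point.
Collecting: A' = {o, p, r}.


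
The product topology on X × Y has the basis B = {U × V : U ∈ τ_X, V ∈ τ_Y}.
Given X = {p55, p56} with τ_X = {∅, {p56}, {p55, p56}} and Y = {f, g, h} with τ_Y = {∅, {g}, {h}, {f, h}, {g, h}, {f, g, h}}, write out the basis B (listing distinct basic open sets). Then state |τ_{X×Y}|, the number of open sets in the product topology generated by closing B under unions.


Basis B = {∅ × ∅, {p56} × {g}, {p56} × {h}, {p55, p56} × {g}, {p55, p56} × {h}, {p56} × {f, h}, {p56} × {g, h}, {p56} × {f, g, h}, {p55, p56} × {f, h}, {p55, p56} × {g, h}, {p55, p56} × {f, g, h}}; |τ_{X×Y}| = 18.

Enumerate products U × V with U ∈ τ_X, V ∈ τ_Y (deduplicated):
  ∅ × ∅ = {} (∅)
  {p56} × {g} = {(p56,g)}
  {p56} × {h} = {(p56,h)}
  {p55, p56} × {g} = {(p55,g), (p56,g)}
  {p55, p56} × {h} = {(p55,h), (p56,h)}
  {p56} × {f, h} = {(p56,f), (p56,h)}
  {p56} × {g, h} = {(p56,g), (p56,h)}
  {p56} × {f, g, h} = {(p56,f), (p56,g), (p56,h)}
  {p55, p56} × {f, h} = {(p55,f), (p55,h), (p56,f), (p56,h)}
  {p55, p56} × {g, h} = {(p55,g), (p55,h), (p56,g), (p56,h)}
  {p55, p56} × {f, g, h} = {(p55,f), (p55,g), (p55,h), (p56,f), (p56,g), (p56,h)}
These 11 distinct sets form the basis B.
Close under arbitrary unions to get τ_{X×Y}; counting gives |τ_{X×Y}| = 18.


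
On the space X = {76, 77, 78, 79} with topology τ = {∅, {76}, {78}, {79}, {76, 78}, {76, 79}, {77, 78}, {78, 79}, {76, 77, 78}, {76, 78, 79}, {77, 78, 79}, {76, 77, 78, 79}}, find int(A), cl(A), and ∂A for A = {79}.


int(A) = {79}, cl(A) = {79}, ∂A = ∅.

Closed sets in (X, τ) are complements of opens:
  closed(X, τ) = {∅, {76}, {77}, {79}, {76, 77}, {76, 79}, {77, 78}, {77, 79}, {76, 77, 78}, {76, 77, 79}, {77, 78, 79}, {76, 77, 78, 79}}.
int(A) = ⋃ {U ∈ τ : U ⊆ A}. Opens contained in A: ∅, {79}.
Taking the union of these: int(A) = {79}.
cl(A) = ⋂ {C closed : A ⊆ C}. Closed sets containing A: {79}, {76, 79}, {77, 79}, {76, 77, 79}, {77, 78, 79}, {76, 77, 78, 79}.
Intersecting these: cl(A) = {79}.
∂A = cl(A) ∖ int(A) = {79} ∖ {79} = ∅.


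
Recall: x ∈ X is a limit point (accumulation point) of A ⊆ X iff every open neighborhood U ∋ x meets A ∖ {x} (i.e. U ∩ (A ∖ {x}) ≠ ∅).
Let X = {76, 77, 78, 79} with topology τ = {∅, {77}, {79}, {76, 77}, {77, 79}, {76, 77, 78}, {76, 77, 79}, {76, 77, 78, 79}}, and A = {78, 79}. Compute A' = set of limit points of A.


A' = ∅

For each x ∈ X, list the open sets U ∈ τ with x ∈ U, then check whether U ∩ (A ∖ {x}) ≠ ∅ for every such U.
  x = 76: open {76, 77} ∋ x has {76, 77} ∩ (A ∖ {76}) = ∅, so x is NOT a limit point.
  x = 77: open {77} ∋ x has {77} ∩ (A ∖ {77}) = ∅, so x is NOT a limit point.
  x = 78: open {76, 77, 78} ∋ x has {76, 77, 78} ∩ (A ∖ {78}) = ∅, so x is NOT a limit point.
  x = 79: open {79} ∋ x has {79} ∩ (A ∖ {79}) = ∅, so x is NOT a limit point.
Collecting: A' = ∅.


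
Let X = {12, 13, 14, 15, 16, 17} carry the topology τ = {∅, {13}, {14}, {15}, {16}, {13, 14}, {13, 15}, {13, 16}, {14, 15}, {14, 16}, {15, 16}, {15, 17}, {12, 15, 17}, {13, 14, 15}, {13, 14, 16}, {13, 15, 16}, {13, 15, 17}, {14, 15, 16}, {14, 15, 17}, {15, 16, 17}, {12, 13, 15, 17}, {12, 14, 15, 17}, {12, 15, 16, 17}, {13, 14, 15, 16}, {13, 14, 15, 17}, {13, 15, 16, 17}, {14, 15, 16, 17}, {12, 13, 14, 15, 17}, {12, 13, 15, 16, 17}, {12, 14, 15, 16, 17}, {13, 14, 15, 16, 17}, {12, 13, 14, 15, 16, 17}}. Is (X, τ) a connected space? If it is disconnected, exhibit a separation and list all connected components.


(X, τ) is disconnected; components = [{13}, {14}, {16}, {12, 15, 17}].

Find clopen sets (U ∈ τ with X ∖ U ∈ τ):
  U = ∅, X ∖ U = {12, 13, 14, 15, 16, 17} — both open, so U is clopen.
  U = {13}, X ∖ U = {12, 14, 15, 16, 17} — both open, so U is clopen.
  U = {14}, X ∖ U = {12, 13, 15, 16, 17} — both open, so U is clopen.
  U = {16}, X ∖ U = {12, 13, 14, 15, 17} — both open, so U is clopen.
  U = {13, 14}, X ∖ U = {12, 15, 16, 17} — both open, so U is clopen.
  U = {13, 16}, X ∖ U = {12, 14, 15, 17} — both open, so U is clopen.
  U = {14, 16}, X ∖ U = {12, 13, 15, 17} — both open, so U is clopen.
  U = {12, 15, 17}, X ∖ U = {13, 14, 16} — both open, so U is clopen.
  U = {13, 14, 16}, X ∖ U = {12, 15, 17} — both open, so U is clopen.
  U = {12, 13, 15, 17}, X ∖ U = {14, 16} — both open, so U is clopen.
  U = {12, 14, 15, 17}, X ∖ U = {13, 16} — both open, so U is clopen.
  U = {12, 15, 16, 17}, X ∖ U = {13, 14} — both open, so U is clopen.
  U = {12, 13, 14, 15, 17}, X ∖ U = {16} — both open, so U is clopen.
  U = {12, 13, 15, 16, 17}, X ∖ U = {14} — both open, so U is clopen.
  U = {12, 14, 15, 16, 17}, X ∖ U = {13} — both open, so U is clopen.
  U = {12, 13, 14, 15, 16, 17}, X ∖ U = ∅ — both open, so U is clopen.
Nontrivial clopen(s) exist: e.g. {12, 15, 17}. So (X, τ) is disconnected.
Compute connected components by grouping points that agree on all clopens:
  component: {13}
  component: {14}
  component: {16}
  component: {12, 15, 17}


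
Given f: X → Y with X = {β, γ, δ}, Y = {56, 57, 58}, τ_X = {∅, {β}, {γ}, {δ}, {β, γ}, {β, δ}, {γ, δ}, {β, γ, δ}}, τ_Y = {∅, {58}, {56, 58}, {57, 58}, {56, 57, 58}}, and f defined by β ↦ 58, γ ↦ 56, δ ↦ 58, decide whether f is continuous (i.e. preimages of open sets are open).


f IS continuous.

Compute f^{-1}(U) for each U ∈ τ_Y:
  U = ∅: f^{-1}(U) = ∅ ∈ τ_X ✓.
  U = {58}: f^{-1}(U) = {β, δ} ∈ τ_X ✓.
  U = {56, 58}: f^{-1}(U) = {β, γ, δ} ∈ τ_X ✓.
  U = {57, 58}: f^{-1}(U) = {β, δ} ∈ τ_X ✓.
  U = {56, 57, 58}: f^{-1}(U) = {β, γ, δ} ∈ τ_X ✓.
Every preimage lies in τ_X, so f IS continuous.


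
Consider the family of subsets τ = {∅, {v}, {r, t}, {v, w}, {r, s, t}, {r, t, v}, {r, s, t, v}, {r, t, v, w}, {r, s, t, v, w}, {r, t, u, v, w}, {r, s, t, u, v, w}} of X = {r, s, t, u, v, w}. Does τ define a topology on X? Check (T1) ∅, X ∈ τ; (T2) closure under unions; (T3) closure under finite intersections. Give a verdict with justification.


τ IS a topology on X.

Axiom (T1): ∅ ∈ τ? Yes; X ∈ τ? Yes.
Axiom (T2/T3): check pairwise unions and intersections of members of τ.
All pairwise intersections and unions checked — each lies in τ. Therefore τ satisfies (T1), (T2), (T3): it IS a topology on X.


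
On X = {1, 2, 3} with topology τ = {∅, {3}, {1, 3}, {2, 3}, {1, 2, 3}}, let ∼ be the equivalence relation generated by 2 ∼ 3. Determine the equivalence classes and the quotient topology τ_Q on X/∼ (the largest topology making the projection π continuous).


X/∼ = {[1], [2=3]}; |τ_Q| = 3.

Equivalence classes: [1], [2=3].
Quotient map π: X → X/∼ sends 1 ↦ [1], 2 ↦ [2=3], 3 ↦ [2=3].
For each subset V ⊆ X/∼, compute π^{-1}(V) ⊆ X and check whether π^{-1}(V) ∈ τ. V is open in τ_Q iff π^{-1}(V) ∈ τ.
  V = {}: π^{-1}(V) = ∅ ∈ τ ✓.
  V = {[1]}: π^{-1}(V) = {1} ∉ τ ✗.
  V = {[2=3]}: π^{-1}(V) = {2, 3} ∈ τ ✓.
  V = {[1], [2=3]}: π^{-1}(V) = {1, 2, 3} ∈ τ ✓.
Open sets in the quotient: τ_Q = {{}, {[2=3]}, {[1], [2=3]}} (3 elements).


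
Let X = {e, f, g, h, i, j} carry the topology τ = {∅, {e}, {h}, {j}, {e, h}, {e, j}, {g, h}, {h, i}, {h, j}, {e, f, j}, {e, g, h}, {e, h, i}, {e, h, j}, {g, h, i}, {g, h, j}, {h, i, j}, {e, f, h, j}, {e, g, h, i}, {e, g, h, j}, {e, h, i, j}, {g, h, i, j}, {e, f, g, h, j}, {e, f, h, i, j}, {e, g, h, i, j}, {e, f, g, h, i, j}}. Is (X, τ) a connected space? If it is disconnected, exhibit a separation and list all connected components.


(X, τ) is disconnected; components = [{e, f, j}, {g, h, i}].

Find clopen sets (U ∈ τ with X ∖ U ∈ τ):
  U = ∅, X ∖ U = {e, f, g, h, i, j} — both open, so U is clopen.
  U = {e, f, j}, X ∖ U = {g, h, i} — both open, so U is clopen.
  U = {g, h, i}, X ∖ U = {e, f, j} — both open, so U is clopen.
  U = {e, f, g, h, i, j}, X ∖ U = ∅ — both open, so U is clopen.
Nontrivial clopen(s) exist: e.g. {g, h, i}. So (X, τ) is disconnected.
Compute connected components by grouping points that agree on all clopens:
  component: {e, f, j}
  component: {g, h, i}


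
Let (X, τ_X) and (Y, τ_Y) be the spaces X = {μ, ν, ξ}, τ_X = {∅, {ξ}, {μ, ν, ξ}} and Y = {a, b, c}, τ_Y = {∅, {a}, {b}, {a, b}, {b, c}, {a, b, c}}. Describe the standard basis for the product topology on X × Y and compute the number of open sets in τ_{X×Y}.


Basis B = {∅ × ∅, {ξ} × {a}, {ξ} × {b}, {ξ} × {a, b}, {ξ} × {b, c}, {μ, ν, ξ} × {a}, {μ, ν, ξ} × {b}, {ξ} × {a, b, c}, {μ, ν, ξ} × {a, b}, {μ, ν, ξ} × {b, c}, {μ, ν, ξ} × {a, b, c}}; |τ_{X×Y}| = 18.

Enumerate products U × V with U ∈ τ_X, V ∈ τ_Y (deduplicated):
  ∅ × ∅ = {} (∅)
  {ξ} × {a} = {(ξ,a)}
  {ξ} × {b} = {(ξ,b)}
  {ξ} × {a, b} = {(ξ,a), (ξ,b)}
  {ξ} × {b, c} = {(ξ,b), (ξ,c)}
  {μ, ν, ξ} × {a} = {(μ,a), (ν,a), (ξ,a)}
  {μ, ν, ξ} × {b} = {(μ,b), (ν,b), (ξ,b)}
  {ξ} × {a, b, c} = {(ξ,a), (ξ,b), (ξ,c)}
  {μ, ν, ξ} × {a, b} = {(μ,a), (μ,b), (ν,a), (ν,b), (ξ,a), (ξ,b)}
  {μ, ν, ξ} × {b, c} = {(μ,b), (μ,c), (ν,b), (ν,c), (ξ,b), (ξ,c)}
  {μ, ν, ξ} × {a, b, c} = {(μ,a), (μ,b), (μ,c), (ν,a), (ν,b), (ν,c), (ξ,a), (ξ,b), (ξ,c)}
These 11 distinct sets form the basis B.
Close under arbitrary unions to get τ_{X×Y}; counting gives |τ_{X×Y}| = 18.


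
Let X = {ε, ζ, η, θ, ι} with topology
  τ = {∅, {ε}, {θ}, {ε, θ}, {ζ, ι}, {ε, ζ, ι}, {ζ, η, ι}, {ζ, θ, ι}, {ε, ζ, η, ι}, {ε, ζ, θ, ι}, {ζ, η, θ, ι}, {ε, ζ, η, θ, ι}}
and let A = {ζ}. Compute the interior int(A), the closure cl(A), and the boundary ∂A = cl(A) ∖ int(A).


int(A) = ∅, cl(A) = {ζ, η, ι}, ∂A = {ζ, η, ι}.

Closed sets in (X, τ) are complements of opens:
  closed(X, τ) = {∅, {ε}, {η}, {θ}, {ε, η}, {ε, θ}, {η, θ}, {ε, η, θ}, {ζ, η, ι}, {ε, ζ, η, ι}, {ζ, η, θ, ι}, {ε, ζ, η, θ, ι}}.
int(A) = ⋃ {U ∈ τ : U ⊆ A}. Opens contained in A: ∅.
Taking the union of these: int(A) = ∅.
cl(A) = ⋂ {C closed : A ⊆ C}. Closed sets containing A: {ζ, η, ι}, {ε, ζ, η, ι}, {ζ, η, θ, ι}, {ε, ζ, η, θ, ι}.
Intersecting these: cl(A) = {ζ, η, ι}.
∂A = cl(A) ∖ int(A) = {ζ, η, ι} ∖ ∅ = {ζ, η, ι}.


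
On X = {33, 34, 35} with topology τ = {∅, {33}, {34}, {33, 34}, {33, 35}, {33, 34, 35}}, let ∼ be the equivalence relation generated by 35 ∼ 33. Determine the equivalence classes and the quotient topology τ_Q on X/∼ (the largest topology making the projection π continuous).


X/∼ = {[33=35], [34]}; |τ_Q| = 4.

Equivalence classes: [33=35], [34].
Quotient map π: X → X/∼ sends 33 ↦ [33=35], 34 ↦ [34], 35 ↦ [33=35].
For each subset V ⊆ X/∼, compute π^{-1}(V) ⊆ X and check whether π^{-1}(V) ∈ τ. V is open in τ_Q iff π^{-1}(V) ∈ τ.
  V = {}: π^{-1}(V) = ∅ ∈ τ ✓.
  V = {[33=35]}: π^{-1}(V) = {33, 35} ∈ τ ✓.
  V = {[34]}: π^{-1}(V) = {34} ∈ τ ✓.
  V = {[33=35], [34]}: π^{-1}(V) = {33, 34, 35} ∈ τ ✓.
Open sets in the quotient: τ_Q = {{}, {[33=35]}, {[34]}, {[33=35], [34]}} (4 elements).


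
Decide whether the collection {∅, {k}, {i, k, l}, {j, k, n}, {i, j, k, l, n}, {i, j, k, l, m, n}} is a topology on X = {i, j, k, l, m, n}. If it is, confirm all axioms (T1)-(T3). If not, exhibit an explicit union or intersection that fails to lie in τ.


τ IS a topology on X.

Axiom (T1): ∅ ∈ τ? Yes; X ∈ τ? Yes.
Axiom (T2/T3): check pairwise unions and intersections of members of τ.
All pairwise intersections and unions checked — each lies in τ. Therefore τ satisfies (T1), (T2), (T3): it IS a topology on X.


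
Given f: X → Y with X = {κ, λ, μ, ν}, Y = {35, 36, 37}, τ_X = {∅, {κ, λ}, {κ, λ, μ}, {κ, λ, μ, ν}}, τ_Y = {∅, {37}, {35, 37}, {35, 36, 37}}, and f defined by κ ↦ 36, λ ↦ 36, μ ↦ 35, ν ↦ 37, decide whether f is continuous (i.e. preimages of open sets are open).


f is NOT continuous.

Compute f^{-1}(U) for each U ∈ τ_Y:
  U = ∅: f^{-1}(U) = ∅ ∈ τ_X ✓.
  U = {37}: f^{-1}(U) = {ν} ∉ τ_X ✗.
  U = {35, 37}: f^{-1}(U) = {μ, ν} ∉ τ_X ✗.
  U = {35, 36, 37}: f^{-1}(U) = {κ, λ, μ, ν} ∈ τ_X ✓.
Found U = {37} with f^{-1}(U) = {ν} not in τ_X. Therefore f is NOT continuous.


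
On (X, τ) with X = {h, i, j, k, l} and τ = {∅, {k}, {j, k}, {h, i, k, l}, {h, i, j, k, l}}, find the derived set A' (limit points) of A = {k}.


A' = {h, i, j, l}

For each x ∈ X, list the open sets U ∈ τ with x ∈ U, then check whether U ∩ (A ∖ {x}) ≠ ∅ for every such U.
  x = h: opens ∋ x are {h, i, k, l}, {h, i, j, k, l}; each meets A ∖ {h}, so x IS a limit point.
  x = i: opens ∋ x are {h, i, k, l}, {h, i, j, k, l}; each meets A ∖ {i}, so x IS a limit point.
  x = j: opens ∋ x are {j, k}, {h, i, j, k, l}; each meets A ∖ {j}, so x IS a limit point.
  x = k: open {k} ∋ x has {k} ∩ (A ∖ {k}) = ∅, so x is NOT a limit point.
  x = l: opens ∋ x are {h, i, k, l}, {h, i, j, k, l}; each meets A ∖ {l}, so x IS a limit point.
Collecting: A' = {h, i, j, l}.


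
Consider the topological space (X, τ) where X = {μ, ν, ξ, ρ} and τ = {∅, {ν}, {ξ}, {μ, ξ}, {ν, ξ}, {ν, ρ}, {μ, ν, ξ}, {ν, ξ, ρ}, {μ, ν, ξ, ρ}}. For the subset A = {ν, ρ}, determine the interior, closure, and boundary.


int(A) = {ν, ρ}, cl(A) = {ν, ρ}, ∂A = ∅.

Closed sets in (X, τ) are complements of opens:
  closed(X, τ) = {∅, {μ}, {ρ}, {μ, ξ}, {μ, ρ}, {ν, ρ}, {μ, ν, ρ}, {μ, ξ, ρ}, {μ, ν, ξ, ρ}}.
int(A) = ⋃ {U ∈ τ : U ⊆ A}. Opens contained in A: ∅, {ν}, {ν, ρ}.
Taking the union of these: int(A) = {ν, ρ}.
cl(A) = ⋂ {C closed : A ⊆ C}. Closed sets containing A: {ν, ρ}, {μ, ν, ρ}, {μ, ν, ξ, ρ}.
Intersecting these: cl(A) = {ν, ρ}.
∂A = cl(A) ∖ int(A) = {ν, ρ} ∖ {ν, ρ} = ∅.


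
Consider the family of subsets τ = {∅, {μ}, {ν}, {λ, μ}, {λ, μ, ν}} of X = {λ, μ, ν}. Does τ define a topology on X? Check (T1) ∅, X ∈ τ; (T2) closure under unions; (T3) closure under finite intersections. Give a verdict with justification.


τ is NOT a topology on X.

Axiom (T1): ∅ ∈ τ? Yes; X ∈ τ? Yes.
Axiom (T2/T3): check pairwise unions and intersections of members of τ.
Counterexample for (T2): {μ} ∪ {ν} = {μ, ν} ∉ τ. Therefore τ is NOT a topology.


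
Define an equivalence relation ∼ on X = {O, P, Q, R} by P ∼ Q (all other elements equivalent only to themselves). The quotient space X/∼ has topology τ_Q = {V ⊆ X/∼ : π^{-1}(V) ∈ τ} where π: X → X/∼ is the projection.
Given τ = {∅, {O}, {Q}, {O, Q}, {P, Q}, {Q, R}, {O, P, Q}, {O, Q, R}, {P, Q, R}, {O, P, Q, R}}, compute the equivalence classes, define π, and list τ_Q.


X/∼ = {[O], [P=Q], [R]}; |τ_Q| = 6.

Equivalence classes: [O], [P=Q], [R].
Quotient map π: X → X/∼ sends O ↦ [O], P ↦ [P=Q], Q ↦ [P=Q], R ↦ [R].
For each subset V ⊆ X/∼, compute π^{-1}(V) ⊆ X and check whether π^{-1}(V) ∈ τ. V is open in τ_Q iff π^{-1}(V) ∈ τ.
  V = {}: π^{-1}(V) = ∅ ∈ τ ✓.
  V = {[O]}: π^{-1}(V) = {O} ∈ τ ✓.
  V = {[P=Q]}: π^{-1}(V) = {P, Q} ∈ τ ✓.
  V = {[O], [P=Q]}: π^{-1}(V) = {O, P, Q} ∈ τ ✓.
  V = {[R]}: π^{-1}(V) = {R} ∉ τ ✗.
  V = {[O], [R]}: π^{-1}(V) = {O, R} ∉ τ ✗.
  V = {[P=Q], [R]}: π^{-1}(V) = {P, Q, R} ∈ τ ✓.
  V = {[O], [P=Q], [R]}: π^{-1}(V) = {O, P, Q, R} ∈ τ ✓.
Open sets in the quotient: τ_Q = {{}, {[O]}, {[P=Q]}, {[O], [P=Q]}, {[P=Q], [R]}, {[O], [P=Q], [R]}} (6 elements).


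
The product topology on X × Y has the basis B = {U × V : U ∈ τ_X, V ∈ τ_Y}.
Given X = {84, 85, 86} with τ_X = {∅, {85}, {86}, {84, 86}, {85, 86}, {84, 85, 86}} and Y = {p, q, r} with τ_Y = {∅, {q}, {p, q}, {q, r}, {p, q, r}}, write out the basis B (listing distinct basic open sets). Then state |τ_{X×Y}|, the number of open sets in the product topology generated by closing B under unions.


Basis B = {∅ × ∅, {85} × {q}, {86} × {q}, {84, 86} × {q}, {85} × {p, q}, {85} × {q, r}, {85, 86} × {q}, {86} × {p, q}, {86} × {q, r}, {84, 85, 86} × {q}, {85} × {p, q, r}, {86} × {p, q, r}, {84, 86} × {p, q}, {84, 86} × {q, r}, {85, 86} × {p, q}, {85, 86} × {q, r}, {84, 86} × {p, q, r}, {84, 85, 86} × {p, q}, {84, 85, 86} × {q, r}, {85, 86} × {p, q, r}, {84, 85, 86} × {p, q, r}}; |τ_{X×Y}| = 70.

Enumerate products U × V with U ∈ τ_X, V ∈ τ_Y (deduplicated):
  ∅ × ∅ = {} (∅)
  {85} × {q} = {(85,q)}
  {86} × {q} = {(86,q)}
  {84, 86} × {q} = {(84,q), (86,q)}
  {85} × {p, q} = {(85,p), (85,q)}
  {85} × {q, r} = {(85,q), (85,r)}
  {85, 86} × {q} = {(85,q), (86,q)}
  {86} × {p, q} = {(86,p), (86,q)}
  {86} × {q, r} = {(86,q), (86,r)}
  {84, 85, 86} × {q} = {(84,q), (85,q), (86,q)}
  {85} × {p, q, r} = {(85,p), (85,q), (85,r)}
  {86} × {p, q, r} = {(86,p), (86,q), (86,r)}
  {84, 86} × {p, q} = {(84,p), (84,q), (86,p), (86,q)}
  {84, 86} × {q, r} = {(84,q), (84,r), (86,q), (86,r)}
  {85, 86} × {p, q} = {(85,p), (85,q), (86,p), (86,q)}
  {85, 86} × {q, r} = {(85,q), (85,r), (86,q), (86,r)}
  {84, 86} × {p, q, r} = {(84,p), (84,q), (84,r), (86,p), (86,q), (86,r)}
  {84, 85, 86} × {p, q} = {(84,p), (84,q), (85,p), (85,q), (86,p), (86,q)}
  {84, 85, 86} × {q, r} = {(84,q), (84,r), (85,q), (85,r), (86,q), (86,r)}
  {85, 86} × {p, q, r} = {(85,p), (85,q), (85,r), (86,p), (86,q), (86,r)}
  {84, 85, 86} × {p, q, r} = {(84,p), (84,q), (84,r), (85,p), (85,q), (85,r), (86,p), (86,q), (86,r)}
These 21 distinct sets form the basis B.
Close under arbitrary unions to get τ_{X×Y}; counting gives |τ_{X×Y}| = 70.


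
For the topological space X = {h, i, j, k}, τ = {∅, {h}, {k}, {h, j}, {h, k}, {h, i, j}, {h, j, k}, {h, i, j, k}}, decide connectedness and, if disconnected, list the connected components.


(X, τ) is disconnected; components = [{k}, {h, i, j}].

Find clopen sets (U ∈ τ with X ∖ U ∈ τ):
  U = ∅, X ∖ U = {h, i, j, k} — both open, so U is clopen.
  U = {k}, X ∖ U = {h, i, j} — both open, so U is clopen.
  U = {h, i, j}, X ∖ U = {k} — both open, so U is clopen.
  U = {h, i, j, k}, X ∖ U = ∅ — both open, so U is clopen.
Nontrivial clopen(s) exist: e.g. {h, i, j}. So (X, τ) is disconnected.
Compute connected components by grouping points that agree on all clopens:
  component: {k}
  component: {h, i, j}


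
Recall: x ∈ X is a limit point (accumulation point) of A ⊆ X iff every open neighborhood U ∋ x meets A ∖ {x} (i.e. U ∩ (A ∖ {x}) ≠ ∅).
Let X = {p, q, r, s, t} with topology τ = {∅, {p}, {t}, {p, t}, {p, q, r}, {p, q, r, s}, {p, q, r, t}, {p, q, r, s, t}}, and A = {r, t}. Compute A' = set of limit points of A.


A' = {q, s}

For each x ∈ X, list the open sets U ∈ τ with x ∈ U, then check whether U ∩ (A ∖ {x}) ≠ ∅ for every such U.
  x = p: open {p} ∋ x has {p} ∩ (A ∖ {p}) = ∅, so x is NOT a limit point.
  x = q: opens ∋ x are {p, q, r}, {p, q, r, s}, {p, q, r, t}, {p, q, r, s, t}; each meets A ∖ {q}, so x IS a limit point.
  x = r: open {p, q, r} ∋ x has {p, q, r} ∩ (A ∖ {r}) = ∅, so x is NOT a limit point.
  x = s: opens ∋ x are {p, q, r, s}, {p, q, r, s, t}; each meets A ∖ {s}, so x IS a limit point.
  x = t: open {t} ∋ x has {t} ∩ (A ∖ {t}) = ∅, so x is NOT a limit point.
Collecting: A' = {q, s}.


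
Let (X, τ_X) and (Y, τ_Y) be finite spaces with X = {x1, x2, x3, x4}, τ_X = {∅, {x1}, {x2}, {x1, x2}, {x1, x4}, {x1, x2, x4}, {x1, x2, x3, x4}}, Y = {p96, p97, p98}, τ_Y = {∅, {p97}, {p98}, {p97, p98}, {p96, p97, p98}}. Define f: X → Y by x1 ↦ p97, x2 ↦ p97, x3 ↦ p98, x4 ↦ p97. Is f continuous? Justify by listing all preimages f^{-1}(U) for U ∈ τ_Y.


f is NOT continuous.

Compute f^{-1}(U) for each U ∈ τ_Y:
  U = ∅: f^{-1}(U) = ∅ ∈ τ_X ✓.
  U = {p97}: f^{-1}(U) = {x1, x2, x4} ∈ τ_X ✓.
  U = {p98}: f^{-1}(U) = {x3} ∉ τ_X ✗.
  U = {p97, p98}: f^{-1}(U) = {x1, x2, x3, x4} ∈ τ_X ✓.
  U = {p96, p97, p98}: f^{-1}(U) = {x1, x2, x3, x4} ∈ τ_X ✓.
Found U = {p98} with f^{-1}(U) = {x3} not in τ_X. Therefore f is NOT continuous.


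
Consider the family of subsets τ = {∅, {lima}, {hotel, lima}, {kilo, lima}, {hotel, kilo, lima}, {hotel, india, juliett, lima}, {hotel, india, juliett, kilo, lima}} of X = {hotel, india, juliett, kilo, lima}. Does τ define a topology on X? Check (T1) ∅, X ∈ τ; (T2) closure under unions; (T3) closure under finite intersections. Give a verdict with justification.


τ IS a topology on X.

Axiom (T1): ∅ ∈ τ? Yes; X ∈ τ? Yes.
Axiom (T2/T3): check pairwise unions and intersections of members of τ.
All pairwise intersections and unions checked — each lies in τ. Therefore τ satisfies (T1), (T2), (T3): it IS a topology on X.


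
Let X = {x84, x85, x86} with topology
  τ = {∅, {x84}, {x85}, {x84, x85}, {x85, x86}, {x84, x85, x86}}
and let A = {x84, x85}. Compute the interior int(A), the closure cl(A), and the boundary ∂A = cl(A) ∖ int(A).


int(A) = {x84, x85}, cl(A) = {x84, x85, x86}, ∂A = {x86}.

Closed sets in (X, τ) are complements of opens:
  closed(X, τ) = {∅, {x84}, {x86}, {x84, x86}, {x85, x86}, {x84, x85, x86}}.
int(A) = ⋃ {U ∈ τ : U ⊆ A}. Opens contained in A: ∅, {x84}, {x85}, {x84, x85}.
Taking the union of these: int(A) = {x84, x85}.
cl(A) = ⋂ {C closed : A ⊆ C}. Closed sets containing A: {x84, x85, x86}.
Intersecting these: cl(A) = {x84, x85, x86}.
∂A = cl(A) ∖ int(A) = {x84, x85, x86} ∖ {x84, x85} = {x86}.


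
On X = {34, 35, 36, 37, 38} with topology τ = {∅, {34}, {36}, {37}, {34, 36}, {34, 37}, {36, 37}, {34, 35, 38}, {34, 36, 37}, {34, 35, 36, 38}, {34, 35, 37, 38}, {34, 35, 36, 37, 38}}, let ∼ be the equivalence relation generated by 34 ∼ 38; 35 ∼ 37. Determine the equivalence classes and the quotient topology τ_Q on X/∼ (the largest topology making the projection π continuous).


X/∼ = {[34=38], [35=37], [36]}; |τ_Q| = 4.

Equivalence classes: [34=38], [35=37], [36].
Quotient map π: X → X/∼ sends 34 ↦ [34=38], 35 ↦ [35=37], 36 ↦ [36], 37 ↦ [35=37], 38 ↦ [34=38].
For each subset V ⊆ X/∼, compute π^{-1}(V) ⊆ X and check whether π^{-1}(V) ∈ τ. V is open in τ_Q iff π^{-1}(V) ∈ τ.
  V = {}: π^{-1}(V) = ∅ ∈ τ ✓.
  V = {[34=38]}: π^{-1}(V) = {34, 38} ∉ τ ✗.
  V = {[35=37]}: π^{-1}(V) = {35, 37} ∉ τ ✗.
  V = {[34=38], [35=37]}: π^{-1}(V) = {34, 35, 37, 38} ∈ τ ✓.
  V = {[36]}: π^{-1}(V) = {36} ∈ τ ✓.
  V = {[34=38], [36]}: π^{-1}(V) = {34, 36, 38} ∉ τ ✗.
  V = {[35=37], [36]}: π^{-1}(V) = {35, 36, 37} ∉ τ ✗.
  V = {[34=38], [35=37], [36]}: π^{-1}(V) = {34, 35, 36, 37, 38} ∈ τ ✓.
Open sets in the quotient: τ_Q = {{}, {[34=38], [35=37]}, {[36]}, {[34=38], [35=37], [36]}} (4 elements).


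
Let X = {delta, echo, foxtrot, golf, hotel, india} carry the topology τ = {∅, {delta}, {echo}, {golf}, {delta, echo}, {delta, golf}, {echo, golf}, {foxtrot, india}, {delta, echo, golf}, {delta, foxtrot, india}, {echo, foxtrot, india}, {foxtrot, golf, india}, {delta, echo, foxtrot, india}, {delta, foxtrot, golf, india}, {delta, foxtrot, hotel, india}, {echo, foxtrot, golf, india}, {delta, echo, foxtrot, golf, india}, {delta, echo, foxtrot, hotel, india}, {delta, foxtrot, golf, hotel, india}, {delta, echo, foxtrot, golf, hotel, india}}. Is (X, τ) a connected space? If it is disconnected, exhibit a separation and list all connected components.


(X, τ) is disconnected; components = [{echo}, {golf}, {delta, foxtrot, hotel, india}].

Find clopen sets (U ∈ τ with X ∖ U ∈ τ):
  U = ∅, X ∖ U = {delta, echo, foxtrot, golf, hotel, india} — both open, so U is clopen.
  U = {echo}, X ∖ U = {delta, foxtrot, golf, hotel, india} — both open, so U is clopen.
  U = {golf}, X ∖ U = {delta, echo, foxtrot, hotel, india} — both open, so U is clopen.
  U = {echo, golf}, X ∖ U = {delta, foxtrot, hotel, india} — both open, so U is clopen.
  U = {delta, foxtrot, hotel, india}, X ∖ U = {echo, golf} — both open, so U is clopen.
  U = {delta, echo, foxtrot, hotel, india}, X ∖ U = {golf} — both open, so U is clopen.
  U = {delta, foxtrot, golf, hotel, india}, X ∖ U = {echo} — both open, so U is clopen.
  U = {delta, echo, foxtrot, golf, hotel, india}, X ∖ U = ∅ — both open, so U is clopen.
Nontrivial clopen(s) exist: e.g. {golf}. So (X, τ) is disconnected.
Compute connected components by grouping points that agree on all clopens:
  component: {echo}
  component: {golf}
  component: {delta, foxtrot, hotel, india}


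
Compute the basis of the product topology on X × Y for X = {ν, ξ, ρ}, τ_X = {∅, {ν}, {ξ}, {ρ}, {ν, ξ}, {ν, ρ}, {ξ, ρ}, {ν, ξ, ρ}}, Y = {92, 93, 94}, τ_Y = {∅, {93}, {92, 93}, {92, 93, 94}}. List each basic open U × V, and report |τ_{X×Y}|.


Basis B = {∅ × ∅, {ν} × {93}, {ξ} × {93}, {ρ} × {93}, {ν} × {92, 93}, {ν, ξ} × {93}, {ν, ρ} × {93}, {ξ} × {92, 93}, {ξ, ρ} × {93}, {ρ} × {92, 93}, {ν} × {92, 93, 94}, {ν, ξ, ρ} × {93}, {ξ} × {92, 93, 94}, {ρ} × {92, 93, 94}, {ν, ξ} × {92, 93}, {ν, ρ} × {92, 93}, {ξ, ρ} × {92, 93}, {ν, ξ} × {92, 93, 94}, {ν, ρ} × {92, 93, 94}, {ν, ξ, ρ} × {92, 93}, {ξ, ρ} × {92, 93, 94}, {ν, ξ, ρ} × {92, 93, 94}}; |τ_{X×Y}| = 64.

Enumerate products U × V with U ∈ τ_X, V ∈ τ_Y (deduplicated):
  ∅ × ∅ = {} (∅)
  {ν} × {93} = {(ν,93)}
  {ξ} × {93} = {(ξ,93)}
  {ρ} × {93} = {(ρ,93)}
  {ν} × {92, 93} = {(ν,92), (ν,93)}
  {ν, ξ} × {93} = {(ν,93), (ξ,93)}
  {ν, ρ} × {93} = {(ν,93), (ρ,93)}
  {ξ} × {92, 93} = {(ξ,92), (ξ,93)}
  {ξ, ρ} × {93} = {(ξ,93), (ρ,93)}
  {ρ} × {92, 93} = {(ρ,92), (ρ,93)}
  {ν} × {92, 93, 94} = {(ν,92), (ν,93), (ν,94)}
  {ν, ξ, ρ} × {93} = {(ν,93), (ξ,93), (ρ,93)}
  {ξ} × {92, 93, 94} = {(ξ,92), (ξ,93), (ξ,94)}
  {ρ} × {92, 93, 94} = {(ρ,92), (ρ,93), (ρ,94)}
  {ν, ξ} × {92, 93} = {(ν,92), (ν,93), (ξ,92), (ξ,93)}
  {ν, ρ} × {92, 93} = {(ν,92), (ν,93), (ρ,92), (ρ,93)}
  {ξ, ρ} × {92, 93} = {(ξ,92), (ξ,93), (ρ,92), (ρ,93)}
  {ν, ξ} × {92, 93, 94} = {(ν,92), (ν,93), (ν,94), (ξ,92), (ξ,93), (ξ,94)}
  {ν, ρ} × {92, 93, 94} = {(ν,92), (ν,93), (ν,94), (ρ,92), (ρ,93), (ρ,94)}
  {ν, ξ, ρ} × {92, 93} = {(ν,92), (ν,93), (ξ,92), (ξ,93), (ρ,92), (ρ,93)}
  {ξ, ρ} × {92, 93, 94} = {(ξ,92), (ξ,93), (ξ,94), (ρ,92), (ρ,93), (ρ,94)}
  {ν, ξ, ρ} × {92, 93, 94} = {(ν,92), (ν,93), (ν,94), (ξ,92), (ξ,93), (ξ,94), (ρ,92), (ρ,93), (ρ,94)}
These 22 distinct sets form the basis B.
Close under arbitrary unions to get τ_{X×Y}; counting gives |τ_{X×Y}| = 64.


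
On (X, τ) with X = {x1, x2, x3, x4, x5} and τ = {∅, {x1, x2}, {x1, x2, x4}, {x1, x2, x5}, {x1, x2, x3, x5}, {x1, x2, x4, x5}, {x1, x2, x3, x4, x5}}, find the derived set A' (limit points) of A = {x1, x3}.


A' = {x2, x3, x4, x5}

For each x ∈ X, list the open sets U ∈ τ with x ∈ U, then check whether U ∩ (A ∖ {x}) ≠ ∅ for every such U.
  x = x1: open {x1, x2} ∋ x has {x1, x2} ∩ (A ∖ {x1}) = ∅, so x is NOT a limit point.
  x = x2: opens ∋ x are {x1, x2}, {x1, x2, x4}, {x1, x2, x5}, {x1, x2, x3, x5}, {x1, x2, x4, x5}, {x1, x2, x3, x4, x5}; each meets A ∖ {x2}, so x IS a limit point.
  x = x3: opens ∋ x are {x1, x2, x3, x5}, {x1, x2, x3, x4, x5}; each meets A ∖ {x3}, so x IS a limit point.
  x = x4: opens ∋ x are {x1, x2, x4}, {x1, x2, x4, x5}, {x1, x2, x3, x4, x5}; each meets A ∖ {x4}, so x IS a limit point.
  x = x5: opens ∋ x are {x1, x2, x5}, {x1, x2, x3, x5}, {x1, x2, x4, x5}, {x1, x2, x3, x4, x5}; each meets A ∖ {x5}, so x IS a limit point.
Collecting: A' = {x2, x3, x4, x5}.


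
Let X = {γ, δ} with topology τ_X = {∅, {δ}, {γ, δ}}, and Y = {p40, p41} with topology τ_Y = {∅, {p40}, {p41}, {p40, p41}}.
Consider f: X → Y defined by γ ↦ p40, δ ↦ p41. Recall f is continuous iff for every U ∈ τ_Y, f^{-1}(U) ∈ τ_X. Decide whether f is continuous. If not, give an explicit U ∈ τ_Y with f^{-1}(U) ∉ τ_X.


f is NOT continuous.

Compute f^{-1}(U) for each U ∈ τ_Y:
  U = ∅: f^{-1}(U) = ∅ ∈ τ_X ✓.
  U = {p40}: f^{-1}(U) = {γ} ∉ τ_X ✗.
  U = {p41}: f^{-1}(U) = {δ} ∈ τ_X ✓.
  U = {p40, p41}: f^{-1}(U) = {γ, δ} ∈ τ_X ✓.
Found U = {p40} with f^{-1}(U) = {γ} not in τ_X. Therefore f is NOT continuous.


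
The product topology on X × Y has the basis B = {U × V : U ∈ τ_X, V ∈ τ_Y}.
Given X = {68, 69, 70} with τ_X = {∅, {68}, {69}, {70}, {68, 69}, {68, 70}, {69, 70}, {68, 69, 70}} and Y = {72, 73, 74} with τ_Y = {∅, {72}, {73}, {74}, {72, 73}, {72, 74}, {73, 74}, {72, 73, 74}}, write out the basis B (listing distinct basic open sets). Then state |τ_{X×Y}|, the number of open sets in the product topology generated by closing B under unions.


Basis B = {∅ × ∅, {68} × {72}, {68} × {73}, {68} × {74}, {69} × {72}, {69} × {73}, {69} × {74}, {70} × {72}, {70} × {73}, {70} × {74}, {68} × {72, 73}, {68} × {72, 74}, {68, 69} × {72}, {68, 70} × {72}, {68} × {73, 74}, {68, 69} × {73}, {68, 70} × {73}, {68, 69} × {74}, {68, 70} × {74}, {69} × {72, 73}, {69} × {72, 74}, {69, 70} × {72}, {69} × {73, 74}, {69, 70} × {73}, {69, 70} × {74}, {70} × {72, 73}, {70} × {72, 74}, {70} × {73, 74}, {68} × {72, 73, 74}, {68, 69, 70} × {72}, {68, 69, 70} × {73}, {68, 69, 70} × {74}, {69} × {72, 73, 74}, {70} × {72, 73, 74}, {68, 69} × {72, 73}, {68, 70} × {72, 73}, {68, 69} × {72, 74}, {68, 70} × {72, 74}, {68, 69} × {73, 74}, {68, 70} × {73, 74}, {69, 70} × {72, 73}, {69, 70} × {72, 74}, {69, 70} × {73, 74}, {68, 69} × {72, 73, 74}, {68, 70} × {72, 73, 74}, {68, 69, 70} × {72, 73}, {68, 69, 70} × {72, 74}, {68, 69, 70} × {73, 74}, {69, 70} × {72, 73, 74}, {68, 69, 70} × {72, 73, 74}}; |τ_{X×Y}| = 512.

Enumerate products U × V with U ∈ τ_X, V ∈ τ_Y (deduplicated):
  ∅ × ∅ = {} (∅)
  {68} × {72} = {(68,72)}
  {68} × {73} = {(68,73)}
  {68} × {74} = {(68,74)}
  {69} × {72} = {(69,72)}
  {69} × {73} = {(69,73)}
  {69} × {74} = {(69,74)}
  {70} × {72} = {(70,72)}
  {70} × {73} = {(70,73)}
  {70} × {74} = {(70,74)}
  {68} × {72, 73} = {(68,72), (68,73)}
  {68} × {72, 74} = {(68,72), (68,74)}
  {68, 69} × {72} = {(68,72), (69,72)}
  {68, 70} × {72} = {(68,72), (70,72)}
  {68} × {73, 74} = {(68,73), (68,74)}
  {68, 69} × {73} = {(68,73), (69,73)}
  {68, 70} × {73} = {(68,73), (70,73)}
  {68, 69} × {74} = {(68,74), (69,74)}
  {68, 70} × {74} = {(68,74), (70,74)}
  {69} × {72, 73} = {(69,72), (69,73)}
  {69} × {72, 74} = {(69,72), (69,74)}
  {69, 70} × {72} = {(69,72), (70,72)}
  {69} × {73, 74} = {(69,73), (69,74)}
  {69, 70} × {73} = {(69,73), (70,73)}
  {69, 70} × {74} = {(69,74), (70,74)}
  {70} × {72, 73} = {(70,72), (70,73)}
  {70} × {72, 74} = {(70,72), (70,74)}
  {70} × {73, 74} = {(70,73), (70,74)}
  {68} × {72, 73, 74} = {(68,72), (68,73), (68,74)}
  {68, 69, 70} × {72} = {(68,72), (69,72), (70,72)}
  {68, 69, 70} × {73} = {(68,73), (69,73), (70,73)}
  {68, 69, 70} × {74} = {(68,74), (69,74), (70,74)}
  {69} × {72, 73, 74} = {(69,72), (69,73), (69,74)}
  {70} × {72, 73, 74} = {(70,72), (70,73), (70,74)}
  {68, 69} × {72, 73} = {(68,72), (68,73), (69,72), (69,73)}
  {68, 70} × {72, 73} = {(68,72), (68,73), (70,72), (70,73)}
  {68, 69} × {72, 74} = {(68,72), (68,74), (69,72), (69,74)}
  {68, 70} × {72, 74} = {(68,72), (68,74), (70,72), (70,74)}
  {68, 69} × {73, 74} = {(68,73), (68,74), (69,73), (69,74)}
  {68, 70} × {73, 74} = {(68,73), (68,74), (70,73), (70,74)}
  {69, 70} × {72, 73} = {(69,72), (69,73), (70,72), (70,73)}
  {69, 70} × {72, 74} = {(69,72), (69,74), (70,72), (70,74)}
  {69, 70} × {73, 74} = {(69,73), (69,74), (70,73), (70,74)}
  {68, 69} × {72, 73, 74} = {(68,72), (68,73), (68,74), (69,72), (69,73), (69,74)}
  {68, 70} × {72, 73, 74} = {(68,72), (68,73), (68,74), (70,72), (70,73), (70,74)}
  {68, 69, 70} × {72, 73} = {(68,72), (68,73), (69,72), (69,73), (70,72), (70,73)}
  {68, 69, 70} × {72, 74} = {(68,72), (68,74), (69,72), (69,74), (70,72), (70,74)}
  {68, 69, 70} × {73, 74} = {(68,73), (68,74), (69,73), (69,74), (70,73), (70,74)}
  {69, 70} × {72, 73, 74} = {(69,72), (69,73), (69,74), (70,72), (70,73), (70,74)}
  {68, 69, 70} × {72, 73, 74} = {(68,72), (68,73), (68,74), (69,72), (69,73), (69,74), (70,72), (70,73), (70,74)}
These 50 distinct sets form the basis B.
Close under arbitrary unions to get τ_{X×Y}; counting gives |τ_{X×Y}| = 512.
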